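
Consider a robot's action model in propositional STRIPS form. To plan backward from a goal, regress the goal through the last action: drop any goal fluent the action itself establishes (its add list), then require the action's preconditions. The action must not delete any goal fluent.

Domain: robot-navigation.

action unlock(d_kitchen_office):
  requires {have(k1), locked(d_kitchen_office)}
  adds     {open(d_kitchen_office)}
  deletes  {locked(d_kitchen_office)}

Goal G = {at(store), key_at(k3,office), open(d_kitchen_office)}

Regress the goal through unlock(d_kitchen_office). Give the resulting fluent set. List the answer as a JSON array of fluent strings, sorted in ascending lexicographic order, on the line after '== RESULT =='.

Regress:
  G ∩ del = {}  (empty — regression defined)
  G \ add = {at(store), key_at(k3,office), open(d_kitchen_office)} \ {open(d_kitchen_office)} = {at(store), key_at(k3,office)}
  ∪ pre   = {at(store), key_at(k3,office)} ∪ {have(k1), locked(d_kitchen_office)}
          = {at(store), have(k1), key_at(k3,office), locked(d_kitchen_office)}

== RESULT ==
["at(store)", "have(k1)", "key_at(k3,office)", "locked(d_kitchen_office)"]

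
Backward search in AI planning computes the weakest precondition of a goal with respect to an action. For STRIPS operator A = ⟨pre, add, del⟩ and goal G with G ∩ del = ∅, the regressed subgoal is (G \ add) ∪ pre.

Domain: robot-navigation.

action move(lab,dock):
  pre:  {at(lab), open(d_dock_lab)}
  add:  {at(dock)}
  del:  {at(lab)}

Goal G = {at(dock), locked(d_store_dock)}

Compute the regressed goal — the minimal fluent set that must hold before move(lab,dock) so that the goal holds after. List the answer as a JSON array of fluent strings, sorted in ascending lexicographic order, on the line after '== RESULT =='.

Compute (G \ add) ∪ pre:
  G ∩ del = {}  (empty — regression defined)
  G \ add = {at(dock), locked(d_store_dock)} \ {at(dock)} = {locked(d_store_dock)}
  ∪ pre   = {locked(d_store_dock)} ∪ {at(lab), open(d_dock_lab)}
          = {at(lab), locked(d_store_dock), open(d_dock_lab)}

== RESULT ==
["at(lab)", "locked(d_store_dock)", "open(d_dock_lab)"]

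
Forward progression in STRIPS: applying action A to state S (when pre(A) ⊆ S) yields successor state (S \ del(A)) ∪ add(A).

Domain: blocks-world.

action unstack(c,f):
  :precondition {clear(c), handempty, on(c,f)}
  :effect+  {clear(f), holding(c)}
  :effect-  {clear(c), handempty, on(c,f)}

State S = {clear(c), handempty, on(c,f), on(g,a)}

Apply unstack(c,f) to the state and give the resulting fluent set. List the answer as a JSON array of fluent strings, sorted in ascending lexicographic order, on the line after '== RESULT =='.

Compute (S \ del) ∪ add:
  pre ⊆ S: {clear(c), handempty, on(c,f)} ⊆ S  — applicable
  S \ del = {on(g,a)}
  ∪ add   = {clear(f), holding(c), on(g,a)}

== RESULT ==
["clear(f)", "holding(c)", "on(g,a)"]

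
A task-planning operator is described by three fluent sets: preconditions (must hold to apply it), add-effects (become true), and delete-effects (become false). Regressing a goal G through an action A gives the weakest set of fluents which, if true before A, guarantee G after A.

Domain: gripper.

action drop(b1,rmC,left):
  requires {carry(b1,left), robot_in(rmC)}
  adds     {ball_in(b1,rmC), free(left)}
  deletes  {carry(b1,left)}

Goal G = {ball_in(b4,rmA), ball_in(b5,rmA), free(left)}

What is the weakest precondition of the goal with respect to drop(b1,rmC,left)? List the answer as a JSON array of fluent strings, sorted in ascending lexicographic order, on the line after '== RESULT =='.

Compute (G \ add) ∪ pre:
  G ∩ del = {}  (empty — regression defined)
  G \ add = {ball_in(b4,rmA), ball_in(b5,rmA), free(left)} \ {ball_in(b1,rmC), free(left)} = {ball_in(b4,rmA), ball_in(b5,rmA)}
  ∪ pre   = {ball_in(b4,rmA), ball_in(b5,rmA)} ∪ {carry(b1,left), robot_in(rmC)}
          = {ball_in(b4,rmA), ball_in(b5,rmA), carry(b1,left), robot_in(rmC)}

== RESULT ==
["ball_in(b4,rmA)", "ball_in(b5,rmA)", "carry(b1,left)", "robot_in(rmC)"]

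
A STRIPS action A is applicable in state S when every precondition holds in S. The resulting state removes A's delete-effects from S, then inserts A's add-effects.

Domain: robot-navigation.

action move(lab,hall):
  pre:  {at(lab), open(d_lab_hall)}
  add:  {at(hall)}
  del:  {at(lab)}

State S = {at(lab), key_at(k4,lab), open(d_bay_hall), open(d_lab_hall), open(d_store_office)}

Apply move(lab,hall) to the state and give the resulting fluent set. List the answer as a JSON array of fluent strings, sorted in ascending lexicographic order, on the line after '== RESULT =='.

Compute (S \ del) ∪ add:
  pre ⊆ S: {at(lab), open(d_lab_hall)} ⊆ S  — applicable
  S \ del = {key_at(k4,lab), open(d_bay_hall), open(d_lab_hall), open(d_store_office)}
  ∪ add   = {at(hall), key_at(k4,lab), open(d_bay_hall), open(d_lab_hall), open(d_store_office)}

== RESULT ==
["at(hall)", "key_at(k4,lab)", "open(d_bay_hall)", "open(d_lab_hall)", "open(d_store_office)"]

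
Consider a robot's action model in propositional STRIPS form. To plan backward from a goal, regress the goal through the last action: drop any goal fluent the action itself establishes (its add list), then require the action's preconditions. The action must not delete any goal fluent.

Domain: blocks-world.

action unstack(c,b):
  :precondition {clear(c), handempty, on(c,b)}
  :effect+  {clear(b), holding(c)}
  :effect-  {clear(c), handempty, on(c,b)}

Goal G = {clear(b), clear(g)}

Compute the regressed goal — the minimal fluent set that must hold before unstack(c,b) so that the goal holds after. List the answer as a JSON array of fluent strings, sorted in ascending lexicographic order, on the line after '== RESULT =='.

Compute (G \ add) ∪ pre:
  G ∩ del = {}  (empty — regression defined)
  G \ add = {clear(b), clear(g)} \ {clear(b), holding(c)} = {clear(g)}
  ∪ pre   = {clear(g)} ∪ {clear(c), handempty, on(c,b)}
          = {clear(c), clear(g), handempty, on(c,b)}

== RESULT ==
["clear(c)", "clear(g)", "handempty", "on(c,b)"]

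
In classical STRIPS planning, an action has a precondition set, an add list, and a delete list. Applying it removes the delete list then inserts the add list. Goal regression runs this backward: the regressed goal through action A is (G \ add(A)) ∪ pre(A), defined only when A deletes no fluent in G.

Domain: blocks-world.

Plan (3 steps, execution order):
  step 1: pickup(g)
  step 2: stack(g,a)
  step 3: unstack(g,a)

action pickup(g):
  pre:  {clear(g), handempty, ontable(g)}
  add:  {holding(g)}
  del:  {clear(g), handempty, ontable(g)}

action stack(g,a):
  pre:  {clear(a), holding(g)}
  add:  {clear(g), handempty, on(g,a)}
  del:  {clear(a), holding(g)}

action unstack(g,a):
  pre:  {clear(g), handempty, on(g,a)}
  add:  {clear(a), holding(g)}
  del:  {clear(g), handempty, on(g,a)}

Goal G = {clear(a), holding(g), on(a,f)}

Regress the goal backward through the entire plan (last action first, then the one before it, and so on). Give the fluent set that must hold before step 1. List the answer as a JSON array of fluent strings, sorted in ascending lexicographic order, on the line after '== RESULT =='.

Work backward from the goal:
  through step 3 (unstack(g,a)): drop {clear(a), holding(g)}, keep {on(a,f)}, require {clear(g), handempty, on(g,a)}
    → {clear(g), handempty, on(a,f), on(g,a)}
  through step 2 (stack(g,a)): drop {clear(g), handempty, on(g,a)}, keep {on(a,f)}, require {clear(a), holding(g)}
    → {clear(a), holding(g), on(a,f)}
  through step 1 (pickup(g)): drop {holding(g)}, keep {clear(a), on(a,f)}, require {clear(g), handempty, ontable(g)}
    → {clear(a), clear(g), handempty, on(a,f), ontable(g)}

== RESULT ==
["clear(a)", "clear(g)", "handempty", "on(a,f)", "ontable(g)"]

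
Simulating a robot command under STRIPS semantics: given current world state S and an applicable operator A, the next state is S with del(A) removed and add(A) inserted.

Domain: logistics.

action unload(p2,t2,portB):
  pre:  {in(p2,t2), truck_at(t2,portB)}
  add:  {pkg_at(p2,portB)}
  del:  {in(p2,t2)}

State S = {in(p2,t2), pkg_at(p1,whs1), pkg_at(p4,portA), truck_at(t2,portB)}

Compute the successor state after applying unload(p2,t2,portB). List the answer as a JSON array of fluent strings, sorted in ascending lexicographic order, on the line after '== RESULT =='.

Progress:
  pre ⊆ S: {in(p2,t2), truck_at(t2,portB)} ⊆ S  — applicable
  S \ del = {pkg_at(p1,whs1), pkg_at(p4,portA), truck_at(t2,portB)}
  ∪ add   = {pkg_at(p1,whs1), pkg_at(p2,portB), pkg_at(p4,portA), truck_at(t2,portB)}

== RESULT ==
["pkg_at(p1,whs1)", "pkg_at(p2,portB)", "pkg_at(p4,portA)", "truck_at(t2,portB)"]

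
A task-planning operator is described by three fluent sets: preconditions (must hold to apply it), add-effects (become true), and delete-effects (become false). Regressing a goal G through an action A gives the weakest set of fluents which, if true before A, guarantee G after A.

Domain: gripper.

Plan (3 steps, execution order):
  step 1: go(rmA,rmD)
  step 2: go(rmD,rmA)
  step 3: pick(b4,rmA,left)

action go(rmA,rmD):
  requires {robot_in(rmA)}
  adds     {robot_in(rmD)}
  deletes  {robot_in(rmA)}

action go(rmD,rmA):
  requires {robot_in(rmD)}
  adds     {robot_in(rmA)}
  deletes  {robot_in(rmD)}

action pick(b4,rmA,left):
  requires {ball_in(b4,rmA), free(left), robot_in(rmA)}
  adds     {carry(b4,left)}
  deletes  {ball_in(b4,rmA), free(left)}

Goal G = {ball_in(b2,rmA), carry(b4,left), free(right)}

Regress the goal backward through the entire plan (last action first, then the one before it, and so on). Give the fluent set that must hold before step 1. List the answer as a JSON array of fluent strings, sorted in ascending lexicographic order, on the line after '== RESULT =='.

Work backward from the goal:
  through step 3 (pick(b4,rmA,left)): drop {carry(b4,left)}, keep {ball_in(b2,rmA), free(right)}, require {ball_in(b4,rmA), free(left), robot_in(rmA)}
    → {ball_in(b2,rmA), ball_in(b4,rmA), free(left), free(right), robot_in(rmA)}
  through step 2 (go(rmD,rmA)): drop {robot_in(rmA)}, keep {ball_in(b2,rmA), ball_in(b4,rmA), free(left), free(right)}, require {robot_in(rmD)}
    → {ball_in(b2,rmA), ball_in(b4,rmA), free(left), free(right), robot_in(rmD)}
  through step 1 (go(rmA,rmD)): drop {robot_in(rmD)}, keep {ball_in(b2,rmA), ball_in(b4,rmA), free(left), free(right)}, require {robot_in(rmA)}
    → {ball_in(b2,rmA), ball_in(b4,rmA), free(left), free(right), robot_in(rmA)}

== RESULT ==
["ball_in(b2,rmA)", "ball_in(b4,rmA)", "free(left)", "free(right)", "robot_in(rmA)"]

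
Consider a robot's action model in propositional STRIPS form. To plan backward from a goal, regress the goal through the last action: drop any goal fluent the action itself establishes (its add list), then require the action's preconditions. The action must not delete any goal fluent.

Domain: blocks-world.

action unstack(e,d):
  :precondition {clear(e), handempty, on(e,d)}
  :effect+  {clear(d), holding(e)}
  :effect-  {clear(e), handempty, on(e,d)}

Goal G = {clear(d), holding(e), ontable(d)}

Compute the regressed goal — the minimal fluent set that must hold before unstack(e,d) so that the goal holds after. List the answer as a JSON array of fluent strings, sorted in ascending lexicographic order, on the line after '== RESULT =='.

Regress:
  G ∩ del = {}  (empty — regression defined)
  G \ add = {clear(d), holding(e), ontable(d)} \ {clear(d), holding(e)} = {ontable(d)}
  ∪ pre   = {ontable(d)} ∪ {clear(e), handempty, on(e,d)}
          = {clear(e), handempty, on(e,d), ontable(d)}

== RESULT ==
["clear(e)", "handempty", "on(e,d)", "ontable(d)"]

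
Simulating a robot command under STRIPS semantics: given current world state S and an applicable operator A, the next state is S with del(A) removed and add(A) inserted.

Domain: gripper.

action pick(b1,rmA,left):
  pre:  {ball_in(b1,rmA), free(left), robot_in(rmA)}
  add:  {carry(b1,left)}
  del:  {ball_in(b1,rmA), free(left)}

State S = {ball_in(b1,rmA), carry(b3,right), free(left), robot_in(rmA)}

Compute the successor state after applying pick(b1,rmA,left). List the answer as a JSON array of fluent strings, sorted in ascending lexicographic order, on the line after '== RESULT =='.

Progress:
  pre ⊆ S: {ball_in(b1,rmA), free(left), robot_in(rmA)} ⊆ S  — applicable
  S \ del = {carry(b3,right), robot_in(rmA)}
  ∪ add   = {carry(b1,left), carry(b3,right), robot_in(rmA)}

== RESULT ==
["carry(b1,left)", "carry(b3,right)", "robot_in(rmA)"]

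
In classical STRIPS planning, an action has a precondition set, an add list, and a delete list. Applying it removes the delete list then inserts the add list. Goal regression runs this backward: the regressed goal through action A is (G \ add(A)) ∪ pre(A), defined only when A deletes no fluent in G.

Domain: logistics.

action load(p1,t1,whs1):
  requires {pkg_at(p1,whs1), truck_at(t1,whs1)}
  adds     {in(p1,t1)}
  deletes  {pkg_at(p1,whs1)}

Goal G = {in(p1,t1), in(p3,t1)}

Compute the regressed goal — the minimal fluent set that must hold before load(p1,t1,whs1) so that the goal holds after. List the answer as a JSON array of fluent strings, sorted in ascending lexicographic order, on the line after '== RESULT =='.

Regress:
  G ∩ del = {}  (empty — regression defined)
  G \ add = {in(p1,t1), in(p3,t1)} \ {in(p1,t1)} = {in(p3,t1)}
  ∪ pre   = {in(p3,t1)} ∪ {pkg_at(p1,whs1), truck_at(t1,whs1)}
          = {in(p3,t1), pkg_at(p1,whs1), truck_at(t1,whs1)}

== RESULT ==
["in(p3,t1)", "pkg_at(p1,whs1)", "truck_at(t1,whs1)"]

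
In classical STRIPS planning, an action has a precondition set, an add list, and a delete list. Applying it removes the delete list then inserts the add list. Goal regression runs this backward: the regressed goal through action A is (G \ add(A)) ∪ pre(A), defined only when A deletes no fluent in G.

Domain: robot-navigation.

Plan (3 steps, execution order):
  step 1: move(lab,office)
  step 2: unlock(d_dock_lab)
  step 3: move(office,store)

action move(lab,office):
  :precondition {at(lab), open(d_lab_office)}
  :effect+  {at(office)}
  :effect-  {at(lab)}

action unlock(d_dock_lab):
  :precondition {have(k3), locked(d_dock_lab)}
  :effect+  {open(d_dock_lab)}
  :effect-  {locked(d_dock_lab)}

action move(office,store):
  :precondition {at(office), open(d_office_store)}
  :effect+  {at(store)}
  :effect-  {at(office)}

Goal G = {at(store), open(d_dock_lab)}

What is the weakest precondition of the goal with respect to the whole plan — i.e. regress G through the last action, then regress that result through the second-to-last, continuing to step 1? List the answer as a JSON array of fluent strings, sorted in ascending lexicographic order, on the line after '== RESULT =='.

Regress step by step:
  through step 3 (move(office,store)): drop {at(store)}, keep {open(d_dock_lab)}, require {at(office), open(d_office_store)}
    → {at(office), open(d_dock_lab), open(d_office_store)}
  through step 2 (unlock(d_dock_lab)): drop {open(d_dock_lab)}, keep {at(office), open(d_office_store)}, require {have(k3), locked(d_dock_lab)}
    → {at(office), have(k3), locked(d_dock_lab), open(d_office_store)}
  through step 1 (move(lab,office)): drop {at(office)}, keep {have(k3), locked(d_dock_lab), open(d_office_store)}, require {at(lab), open(d_lab_office)}
    → {at(lab), have(k3), locked(d_dock_lab), open(d_lab_office), open(d_office_store)}

== RESULT ==
["at(lab)", "have(k3)", "locked(d_dock_lab)", "open(d_lab_office)", "open(d_office_store)"]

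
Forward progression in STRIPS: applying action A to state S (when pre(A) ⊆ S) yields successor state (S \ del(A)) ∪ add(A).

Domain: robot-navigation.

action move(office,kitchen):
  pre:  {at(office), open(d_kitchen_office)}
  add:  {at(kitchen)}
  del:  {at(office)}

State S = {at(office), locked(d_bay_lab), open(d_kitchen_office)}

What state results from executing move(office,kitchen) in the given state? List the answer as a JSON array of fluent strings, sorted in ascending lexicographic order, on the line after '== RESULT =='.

Compute (S \ del) ∪ add:
  pre ⊆ S: {at(office), open(d_kitchen_office)} ⊆ S  — applicable
  S \ del = {locked(d_bay_lab), open(d_kitchen_office)}
  ∪ add   = {at(kitchen), locked(d_bay_lab), open(d_kitchen_office)}

== RESULT ==
["at(kitchen)", "locked(d_bay_lab)", "open(d_kitchen_office)"]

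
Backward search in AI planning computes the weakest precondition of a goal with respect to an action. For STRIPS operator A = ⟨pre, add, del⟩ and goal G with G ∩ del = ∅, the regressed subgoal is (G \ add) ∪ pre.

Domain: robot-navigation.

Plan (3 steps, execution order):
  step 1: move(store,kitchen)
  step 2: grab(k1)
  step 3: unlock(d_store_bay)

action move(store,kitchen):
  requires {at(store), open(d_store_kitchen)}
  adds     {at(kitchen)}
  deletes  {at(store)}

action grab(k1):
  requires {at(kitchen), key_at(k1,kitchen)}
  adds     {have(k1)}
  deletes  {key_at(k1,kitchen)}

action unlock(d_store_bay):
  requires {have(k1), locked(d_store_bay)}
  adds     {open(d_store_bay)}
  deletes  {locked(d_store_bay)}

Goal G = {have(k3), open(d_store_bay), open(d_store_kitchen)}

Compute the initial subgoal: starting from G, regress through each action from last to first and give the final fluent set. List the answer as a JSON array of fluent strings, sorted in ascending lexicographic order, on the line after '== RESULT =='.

Work backward from the goal:
  through step 3 (unlock(d_store_bay)): drop {open(d_store_bay)}, keep {have(k3), open(d_store_kitchen)}, require {have(k1), locked(d_store_bay)}
    → {have(k1), have(k3), locked(d_store_bay), open(d_store_kitchen)}
  through step 2 (grab(k1)): drop {have(k1)}, keep {have(k3), locked(d_store_bay), open(d_store_kitchen)}, require {at(kitchen), key_at(k1,kitchen)}
    → {at(kitchen), have(k3), key_at(k1,kitchen), locked(d_store_bay), open(d_store_kitchen)}
  through step 1 (move(store,kitchen)): drop {at(kitchen)}, keep {have(k3), key_at(k1,kitchen), locked(d_store_bay), open(d_store_kitchen)}, require {at(store), open(d_store_kitchen)}
    → {at(store), have(k3), key_at(k1,kitchen), locked(d_store_bay), open(d_store_kitchen)}

== RESULT ==
["at(store)", "have(k3)", "key_at(k1,kitchen)", "locked(d_store_bay)", "open(d_store_kitchen)"]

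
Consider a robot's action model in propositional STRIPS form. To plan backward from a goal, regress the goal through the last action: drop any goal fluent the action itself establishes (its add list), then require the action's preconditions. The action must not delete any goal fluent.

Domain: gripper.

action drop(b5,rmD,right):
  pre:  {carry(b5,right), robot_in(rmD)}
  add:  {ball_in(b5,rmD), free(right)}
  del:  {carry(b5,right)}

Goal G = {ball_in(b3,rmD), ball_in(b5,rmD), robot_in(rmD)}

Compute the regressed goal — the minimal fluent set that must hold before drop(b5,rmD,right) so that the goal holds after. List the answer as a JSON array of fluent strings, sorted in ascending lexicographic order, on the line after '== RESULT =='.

Regress:
  G ∩ del = {}  (empty — regression defined)
  G \ add = {ball_in(b3,rmD), ball_in(b5,rmD), robot_in(rmD)} \ {ball_in(b5,rmD), free(right)} = {ball_in(b3,rmD), robot_in(rmD)}
  ∪ pre   = {ball_in(b3,rmD), robot_in(rmD)} ∪ {carry(b5,right), robot_in(rmD)}
          = {ball_in(b3,rmD), carry(b5,right), robot_in(rmD)}

== RESULT ==
["ball_in(b3,rmD)", "carry(b5,right)", "robot_in(rmD)"]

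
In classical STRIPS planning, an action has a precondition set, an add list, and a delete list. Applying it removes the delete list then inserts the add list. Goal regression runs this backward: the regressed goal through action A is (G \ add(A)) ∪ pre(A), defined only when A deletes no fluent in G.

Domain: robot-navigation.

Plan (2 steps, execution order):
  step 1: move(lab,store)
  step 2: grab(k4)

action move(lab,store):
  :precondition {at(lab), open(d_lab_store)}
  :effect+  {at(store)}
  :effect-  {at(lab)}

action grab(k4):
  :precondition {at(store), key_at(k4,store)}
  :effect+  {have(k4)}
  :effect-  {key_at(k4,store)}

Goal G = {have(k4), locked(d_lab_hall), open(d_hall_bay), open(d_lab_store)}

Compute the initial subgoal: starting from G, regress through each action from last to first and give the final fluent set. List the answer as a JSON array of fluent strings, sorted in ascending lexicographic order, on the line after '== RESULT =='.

Regress step by step:
  through step 2 (grab(k4)): drop {have(k4)}, keep {locked(d_lab_hall), open(d_hall_bay), open(d_lab_store)}, require {at(store), key_at(k4,store)}
    → {at(store), key_at(k4,store), locked(d_lab_hall), open(d_hall_bay), open(d_lab_store)}
  through step 1 (move(lab,store)): drop {at(store)}, keep {key_at(k4,store), locked(d_lab_hall), open(d_hall_bay), open(d_lab_store)}, require {at(lab), open(d_lab_store)}
    → {at(lab), key_at(k4,store), locked(d_lab_hall), open(d_hall_bay), open(d_lab_store)}

== RESULT ==
["at(lab)", "key_at(k4,store)", "locked(d_lab_hall)", "open(d_hall_bay)", "open(d_lab_store)"]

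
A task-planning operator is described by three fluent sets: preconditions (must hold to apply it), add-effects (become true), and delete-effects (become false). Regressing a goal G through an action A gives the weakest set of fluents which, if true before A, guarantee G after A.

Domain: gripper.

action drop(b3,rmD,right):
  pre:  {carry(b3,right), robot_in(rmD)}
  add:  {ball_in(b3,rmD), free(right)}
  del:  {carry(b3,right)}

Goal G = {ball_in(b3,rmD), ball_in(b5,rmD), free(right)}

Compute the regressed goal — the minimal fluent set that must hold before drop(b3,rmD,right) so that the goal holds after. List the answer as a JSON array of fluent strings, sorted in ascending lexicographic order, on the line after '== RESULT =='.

Regress:
  G ∩ del = {}  (empty — regression defined)
  G \ add = {ball_in(b3,rmD), ball_in(b5,rmD), free(right)} \ {ball_in(b3,rmD), free(right)} = {ball_in(b5,rmD)}
  ∪ pre   = {ball_in(b5,rmD)} ∪ {carry(b3,right), robot_in(rmD)}
          = {ball_in(b5,rmD), carry(b3,right), robot_in(rmD)}

== RESULT ==
["ball_in(b5,rmD)", "carry(b3,right)", "robot_in(rmD)"]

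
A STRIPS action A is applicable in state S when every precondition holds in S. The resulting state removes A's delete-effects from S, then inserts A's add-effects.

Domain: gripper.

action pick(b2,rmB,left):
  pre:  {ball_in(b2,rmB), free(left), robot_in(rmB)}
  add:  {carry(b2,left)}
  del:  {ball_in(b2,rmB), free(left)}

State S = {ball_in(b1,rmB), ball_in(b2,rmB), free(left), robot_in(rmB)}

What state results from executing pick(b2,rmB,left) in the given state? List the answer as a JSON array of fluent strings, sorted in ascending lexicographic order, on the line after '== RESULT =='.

Compute (S \ del) ∪ add:
  pre ⊆ S: {ball_in(b2,rmB), free(left), robot_in(rmB)} ⊆ S  — applicable
  S \ del = {ball_in(b1,rmB), robot_in(rmB)}
  ∪ add   = {ball_in(b1,rmB), carry(b2,left), robot_in(rmB)}

== RESULT ==
["ball_in(b1,rmB)", "carry(b2,left)", "robot_in(rmB)"]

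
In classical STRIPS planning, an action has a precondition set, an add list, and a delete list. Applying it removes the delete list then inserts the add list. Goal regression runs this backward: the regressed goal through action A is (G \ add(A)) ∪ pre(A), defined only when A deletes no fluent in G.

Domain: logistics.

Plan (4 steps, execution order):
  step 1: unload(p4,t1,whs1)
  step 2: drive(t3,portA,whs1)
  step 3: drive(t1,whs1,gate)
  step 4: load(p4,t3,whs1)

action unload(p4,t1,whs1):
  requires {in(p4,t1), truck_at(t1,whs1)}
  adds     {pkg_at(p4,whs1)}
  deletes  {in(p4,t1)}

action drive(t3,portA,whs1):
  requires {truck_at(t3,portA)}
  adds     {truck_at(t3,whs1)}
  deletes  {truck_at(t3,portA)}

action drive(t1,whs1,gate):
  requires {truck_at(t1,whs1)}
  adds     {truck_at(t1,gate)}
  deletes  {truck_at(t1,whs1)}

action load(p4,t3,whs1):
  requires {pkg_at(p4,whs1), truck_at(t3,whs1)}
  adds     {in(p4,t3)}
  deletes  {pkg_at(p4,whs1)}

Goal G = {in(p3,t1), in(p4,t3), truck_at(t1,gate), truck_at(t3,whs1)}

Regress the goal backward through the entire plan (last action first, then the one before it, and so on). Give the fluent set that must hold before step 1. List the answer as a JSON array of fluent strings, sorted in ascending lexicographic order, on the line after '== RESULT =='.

Regress step by step:
  through step 4 (load(p4,t3,whs1)): drop {in(p4,t3)}, keep {in(p3,t1), truck_at(t1,gate), truck_at(t3,whs1)}, require {pkg_at(p4,whs1), truck_at(t3,whs1)}
    → {in(p3,t1), pkg_at(p4,whs1), truck_at(t1,gate), truck_at(t3,whs1)}
  through step 3 (drive(t1,whs1,gate)): drop {truck_at(t1,gate)}, keep {in(p3,t1), pkg_at(p4,whs1), truck_at(t3,whs1)}, require {truck_at(t1,whs1)}
    → {in(p3,t1), pkg_at(p4,whs1), truck_at(t1,whs1), truck_at(t3,whs1)}
  through step 2 (drive(t3,portA,whs1)): drop {truck_at(t3,whs1)}, keep {in(p3,t1), pkg_at(p4,whs1), truck_at(t1,whs1)}, require {truck_at(t3,portA)}
    → {in(p3,t1), pkg_at(p4,whs1), truck_at(t1,whs1), truck_at(t3,portA)}
  through step 1 (unload(p4,t1,whs1)): drop {pkg_at(p4,whs1)}, keep {in(p3,t1), truck_at(t1,whs1), truck_at(t3,portA)}, require {in(p4,t1), truck_at(t1,whs1)}
    → {in(p3,t1), in(p4,t1), truck_at(t1,whs1), truck_at(t3,portA)}

== RESULT ==
["in(p3,t1)", "in(p4,t1)", "truck_at(t1,whs1)", "truck_at(t3,portA)"]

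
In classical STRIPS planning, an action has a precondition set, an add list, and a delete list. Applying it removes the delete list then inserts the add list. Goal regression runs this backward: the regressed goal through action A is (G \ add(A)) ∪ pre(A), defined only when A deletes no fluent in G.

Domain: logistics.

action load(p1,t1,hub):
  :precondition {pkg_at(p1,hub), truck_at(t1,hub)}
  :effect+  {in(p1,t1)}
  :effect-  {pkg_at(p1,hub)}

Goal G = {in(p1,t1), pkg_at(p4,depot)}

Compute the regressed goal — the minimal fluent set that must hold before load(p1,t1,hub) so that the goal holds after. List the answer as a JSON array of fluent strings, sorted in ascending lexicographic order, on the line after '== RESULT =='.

Compute (G \ add) ∪ pre:
  G ∩ del = {}  (empty — regression defined)
  G \ add = {in(p1,t1), pkg_at(p4,depot)} \ {in(p1,t1)} = {pkg_at(p4,depot)}
  ∪ pre   = {pkg_at(p4,depot)} ∪ {pkg_at(p1,hub), truck_at(t1,hub)}
          = {pkg_at(p1,hub), pkg_at(p4,depot), truck_at(t1,hub)}

== RESULT ==
["pkg_at(p1,hub)", "pkg_at(p4,depot)", "truck_at(t1,hub)"]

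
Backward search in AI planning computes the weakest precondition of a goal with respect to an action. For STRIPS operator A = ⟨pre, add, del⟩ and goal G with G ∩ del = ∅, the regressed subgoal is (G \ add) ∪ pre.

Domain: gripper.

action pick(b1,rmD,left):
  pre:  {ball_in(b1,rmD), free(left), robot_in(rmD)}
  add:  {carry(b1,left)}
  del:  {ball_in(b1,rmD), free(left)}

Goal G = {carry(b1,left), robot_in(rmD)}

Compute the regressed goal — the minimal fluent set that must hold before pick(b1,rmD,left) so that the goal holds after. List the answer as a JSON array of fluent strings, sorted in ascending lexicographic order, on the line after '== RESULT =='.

Compute (G \ add) ∪ pre:
  G ∩ del = {}  (empty — regression defined)
  G \ add = {carry(b1,left), robot_in(rmD)} \ {carry(b1,left)} = {robot_in(rmD)}
  ∪ pre   = {robot_in(rmD)} ∪ {ball_in(b1,rmD), free(left), robot_in(rmD)}
          = {ball_in(b1,rmD), free(left), robot_in(rmD)}

== RESULT ==
["ball_in(b1,rmD)", "free(left)", "robot_in(rmD)"]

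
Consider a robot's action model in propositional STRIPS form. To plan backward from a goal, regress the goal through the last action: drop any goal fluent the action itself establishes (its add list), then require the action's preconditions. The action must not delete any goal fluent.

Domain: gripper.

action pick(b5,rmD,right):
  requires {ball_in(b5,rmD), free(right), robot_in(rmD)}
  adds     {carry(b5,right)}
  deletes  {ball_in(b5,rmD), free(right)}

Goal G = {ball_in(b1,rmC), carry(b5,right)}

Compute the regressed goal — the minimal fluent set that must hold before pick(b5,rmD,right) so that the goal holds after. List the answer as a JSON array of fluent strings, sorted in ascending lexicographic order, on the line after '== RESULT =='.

Regress:
  G ∩ del = {}  (empty — regression defined)
  G \ add = {ball_in(b1,rmC), carry(b5,right)} \ {carry(b5,right)} = {ball_in(b1,rmC)}
  ∪ pre   = {ball_in(b1,rmC)} ∪ {ball_in(b5,rmD), free(right), robot_in(rmD)}
          = {ball_in(b1,rmC), ball_in(b5,rmD), free(right), robot_in(rmD)}

== RESULT ==
["ball_in(b1,rmC)", "ball_in(b5,rmD)", "free(right)", "robot_in(rmD)"]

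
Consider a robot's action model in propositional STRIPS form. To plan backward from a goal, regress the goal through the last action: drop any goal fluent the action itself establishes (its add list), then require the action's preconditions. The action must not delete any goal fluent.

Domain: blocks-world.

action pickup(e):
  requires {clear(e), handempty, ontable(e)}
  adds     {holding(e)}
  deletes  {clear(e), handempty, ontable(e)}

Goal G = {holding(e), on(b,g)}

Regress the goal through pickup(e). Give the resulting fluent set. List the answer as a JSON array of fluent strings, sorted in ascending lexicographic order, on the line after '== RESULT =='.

Regress:
  G ∩ del = {}  (empty — regression defined)
  G \ add = {holding(e), on(b,g)} \ {holding(e)} = {on(b,g)}
  ∪ pre   = {on(b,g)} ∪ {clear(e), handempty, ontable(e)}
          = {clear(e), handempty, on(b,g), ontable(e)}

== RESULT ==
["clear(e)", "handempty", "on(b,g)", "ontable(e)"]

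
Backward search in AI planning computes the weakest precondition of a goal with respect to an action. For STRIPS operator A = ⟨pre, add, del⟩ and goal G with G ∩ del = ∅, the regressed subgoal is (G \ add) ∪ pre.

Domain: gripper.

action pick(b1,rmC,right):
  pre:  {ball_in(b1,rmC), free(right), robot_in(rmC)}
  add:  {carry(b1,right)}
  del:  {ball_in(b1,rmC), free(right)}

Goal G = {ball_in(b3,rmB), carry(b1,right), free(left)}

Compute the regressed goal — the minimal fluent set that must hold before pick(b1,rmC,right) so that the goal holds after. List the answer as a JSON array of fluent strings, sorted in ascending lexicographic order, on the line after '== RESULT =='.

Compute (G \ add) ∪ pre:
  G ∩ del = {}  (empty — regression defined)
  G \ add = {ball_in(b3,rmB), carry(b1,right), free(left)} \ {carry(b1,right)} = {ball_in(b3,rmB), free(left)}
  ∪ pre   = {ball_in(b3,rmB), free(left)} ∪ {ball_in(b1,rmC), free(right), robot_in(rmC)}
          = {ball_in(b1,rmC), ball_in(b3,rmB), free(left), free(right), robot_in(rmC)}

== RESULT ==
["ball_in(b1,rmC)", "ball_in(b3,rmB)", "free(left)", "free(right)", "robot_in(rmC)"]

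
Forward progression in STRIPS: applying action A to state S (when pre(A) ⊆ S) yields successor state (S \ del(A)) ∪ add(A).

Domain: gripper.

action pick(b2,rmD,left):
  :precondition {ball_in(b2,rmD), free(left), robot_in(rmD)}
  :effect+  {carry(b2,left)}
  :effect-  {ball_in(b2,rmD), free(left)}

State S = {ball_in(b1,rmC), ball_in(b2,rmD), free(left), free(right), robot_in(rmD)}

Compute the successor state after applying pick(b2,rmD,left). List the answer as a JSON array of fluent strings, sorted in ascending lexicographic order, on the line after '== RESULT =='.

Compute (S \ del) ∪ add:
  pre ⊆ S: {ball_in(b2,rmD), free(left), robot_in(rmD)} ⊆ S  — applicable
  S \ del = {ball_in(b1,rmC), free(right), robot_in(rmD)}
  ∪ add   = {ball_in(b1,rmC), carry(b2,left), free(right), robot_in(rmD)}

== RESULT ==
["ball_in(b1,rmC)", "carry(b2,left)", "free(right)", "robot_in(rmD)"]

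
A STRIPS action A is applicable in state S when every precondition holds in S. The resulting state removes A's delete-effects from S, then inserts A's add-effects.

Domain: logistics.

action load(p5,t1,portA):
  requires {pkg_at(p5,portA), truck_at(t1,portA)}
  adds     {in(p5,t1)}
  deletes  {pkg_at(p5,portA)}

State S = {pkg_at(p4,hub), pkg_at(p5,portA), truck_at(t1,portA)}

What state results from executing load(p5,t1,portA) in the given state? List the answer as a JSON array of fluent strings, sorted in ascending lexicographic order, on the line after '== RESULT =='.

Compute (S \ del) ∪ add:
  pre ⊆ S: {pkg_at(p5,portA), truck_at(t1,portA)} ⊆ S  — applicable
  S \ del = {pkg_at(p4,hub), truck_at(t1,portA)}
  ∪ add   = {in(p5,t1), pkg_at(p4,hub), truck_at(t1,portA)}

== RESULT ==
["in(p5,t1)", "pkg_at(p4,hub)", "truck_at(t1,portA)"]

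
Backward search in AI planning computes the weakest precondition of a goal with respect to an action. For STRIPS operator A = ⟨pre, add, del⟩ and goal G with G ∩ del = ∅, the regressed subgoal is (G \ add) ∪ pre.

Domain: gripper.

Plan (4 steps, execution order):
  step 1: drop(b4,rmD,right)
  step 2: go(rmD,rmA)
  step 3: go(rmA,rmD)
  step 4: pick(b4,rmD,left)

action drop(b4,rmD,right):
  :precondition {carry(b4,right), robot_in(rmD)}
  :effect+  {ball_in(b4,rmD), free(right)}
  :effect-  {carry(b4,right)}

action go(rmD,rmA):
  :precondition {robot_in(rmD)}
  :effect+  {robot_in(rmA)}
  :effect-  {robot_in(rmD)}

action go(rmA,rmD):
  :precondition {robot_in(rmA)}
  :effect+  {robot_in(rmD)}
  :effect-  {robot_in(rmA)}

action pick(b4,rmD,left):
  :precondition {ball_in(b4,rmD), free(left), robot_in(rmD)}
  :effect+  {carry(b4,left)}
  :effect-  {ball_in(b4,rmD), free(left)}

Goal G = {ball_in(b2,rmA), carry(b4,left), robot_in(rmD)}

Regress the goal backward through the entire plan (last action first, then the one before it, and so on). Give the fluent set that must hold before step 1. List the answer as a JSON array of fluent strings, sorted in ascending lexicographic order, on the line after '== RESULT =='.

Work backward from the goal:
  through step 4 (pick(b4,rmD,left)): drop {carry(b4,left)}, keep {ball_in(b2,rmA), robot_in(rmD)}, require {ball_in(b4,rmD), free(left), robot_in(rmD)}
    → {ball_in(b2,rmA), ball_in(b4,rmD), free(left), robot_in(rmD)}
  through step 3 (go(rmA,rmD)): drop {robot_in(rmD)}, keep {ball_in(b2,rmA), ball_in(b4,rmD), free(left)}, require {robot_in(rmA)}
    → {ball_in(b2,rmA), ball_in(b4,rmD), free(left), robot_in(rmA)}
  through step 2 (go(rmD,rmA)): drop {robot_in(rmA)}, keep {ball_in(b2,rmA), ball_in(b4,rmD), free(left)}, require {robot_in(rmD)}
    → {ball_in(b2,rmA), ball_in(b4,rmD), free(left), robot_in(rmD)}
  through step 1 (drop(b4,rmD,right)): drop {ball_in(b4,rmD)}, keep {ball_in(b2,rmA), free(left), robot_in(rmD)}, require {carry(b4,right), robot_in(rmD)}
    → {ball_in(b2,rmA), carry(b4,right), free(left), robot_in(rmD)}

== RESULT ==
["ball_in(b2,rmA)", "carry(b4,right)", "free(left)", "robot_in(rmD)"]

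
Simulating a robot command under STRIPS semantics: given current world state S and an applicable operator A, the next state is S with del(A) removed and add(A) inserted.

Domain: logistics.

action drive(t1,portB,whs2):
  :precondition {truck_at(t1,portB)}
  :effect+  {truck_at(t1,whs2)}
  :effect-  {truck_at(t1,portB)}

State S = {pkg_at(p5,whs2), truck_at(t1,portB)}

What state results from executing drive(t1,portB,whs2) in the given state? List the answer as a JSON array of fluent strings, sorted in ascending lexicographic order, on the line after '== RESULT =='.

Progress:
  pre ⊆ S: {truck_at(t1,portB)} ⊆ S  — applicable
  S \ del = {pkg_at(p5,whs2)}
  ∪ add   = {pkg_at(p5,whs2), truck_at(t1,whs2)}

== RESULT ==
["pkg_at(p5,whs2)", "truck_at(t1,whs2)"]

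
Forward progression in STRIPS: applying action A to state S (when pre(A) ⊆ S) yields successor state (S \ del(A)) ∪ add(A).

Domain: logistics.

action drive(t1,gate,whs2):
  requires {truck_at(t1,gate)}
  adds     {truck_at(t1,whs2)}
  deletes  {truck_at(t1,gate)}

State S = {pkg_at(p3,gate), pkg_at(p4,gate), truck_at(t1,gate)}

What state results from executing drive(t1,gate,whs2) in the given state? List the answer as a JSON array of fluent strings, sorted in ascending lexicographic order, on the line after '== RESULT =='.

Compute (S \ del) ∪ add:
  pre ⊆ S: {truck_at(t1,gate)} ⊆ S  — applicable
  S \ del = {pkg_at(p3,gate), pkg_at(p4,gate)}
  ∪ add   = {pkg_at(p3,gate), pkg_at(p4,gate), truck_at(t1,whs2)}

== RESULT ==
["pkg_at(p3,gate)", "pkg_at(p4,gate)", "truck_at(t1,whs2)"]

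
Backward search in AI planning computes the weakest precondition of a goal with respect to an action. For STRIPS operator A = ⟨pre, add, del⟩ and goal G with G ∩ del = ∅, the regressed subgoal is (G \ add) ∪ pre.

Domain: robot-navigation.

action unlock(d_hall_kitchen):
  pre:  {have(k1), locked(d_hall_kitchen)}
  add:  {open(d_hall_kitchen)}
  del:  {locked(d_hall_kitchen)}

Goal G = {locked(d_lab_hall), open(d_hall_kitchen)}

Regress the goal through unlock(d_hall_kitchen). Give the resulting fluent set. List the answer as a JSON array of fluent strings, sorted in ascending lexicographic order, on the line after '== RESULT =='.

Compute (G \ add) ∪ pre:
  G ∩ del = {}  (empty — regression defined)
  G \ add = {locked(d_lab_hall), open(d_hall_kitchen)} \ {open(d_hall_kitchen)} = {locked(d_lab_hall)}
  ∪ pre   = {locked(d_lab_hall)} ∪ {have(k1), locked(d_hall_kitchen)}
          = {have(k1), locked(d_hall_kitchen), locked(d_lab_hall)}

== RESULT ==
["have(k1)", "locked(d_hall_kitchen)", "locked(d_lab_hall)"]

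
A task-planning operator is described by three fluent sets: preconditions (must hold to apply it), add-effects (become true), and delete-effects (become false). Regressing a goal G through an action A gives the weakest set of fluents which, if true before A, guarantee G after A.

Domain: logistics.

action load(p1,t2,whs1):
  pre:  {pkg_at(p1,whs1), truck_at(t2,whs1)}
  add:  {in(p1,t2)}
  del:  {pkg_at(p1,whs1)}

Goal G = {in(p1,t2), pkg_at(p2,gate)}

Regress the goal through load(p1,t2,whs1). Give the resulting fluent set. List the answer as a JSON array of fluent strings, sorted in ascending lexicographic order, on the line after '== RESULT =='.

Compute (G \ add) ∪ pre:
  G ∩ del = {}  (empty — regression defined)
  G \ add = {in(p1,t2), pkg_at(p2,gate)} \ {in(p1,t2)} = {pkg_at(p2,gate)}
  ∪ pre   = {pkg_at(p2,gate)} ∪ {pkg_at(p1,whs1), truck_at(t2,whs1)}
          = {pkg_at(p1,whs1), pkg_at(p2,gate), truck_at(t2,whs1)}

== RESULT ==
["pkg_at(p1,whs1)", "pkg_at(p2,gate)", "truck_at(t2,whs1)"]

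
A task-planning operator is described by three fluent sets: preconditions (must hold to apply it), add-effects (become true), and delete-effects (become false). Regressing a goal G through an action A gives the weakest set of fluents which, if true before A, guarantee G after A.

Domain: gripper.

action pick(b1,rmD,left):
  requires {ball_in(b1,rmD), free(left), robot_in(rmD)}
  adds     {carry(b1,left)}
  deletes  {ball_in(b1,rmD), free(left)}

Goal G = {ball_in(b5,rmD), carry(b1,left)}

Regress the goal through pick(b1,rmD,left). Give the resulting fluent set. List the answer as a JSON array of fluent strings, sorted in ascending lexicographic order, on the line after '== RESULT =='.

Compute (G \ add) ∪ pre:
  G ∩ del = {}  (empty — regression defined)
  G \ add = {ball_in(b5,rmD), carry(b1,left)} \ {carry(b1,left)} = {ball_in(b5,rmD)}
  ∪ pre   = {ball_in(b5,rmD)} ∪ {ball_in(b1,rmD), free(left), robot_in(rmD)}
          = {ball_in(b1,rmD), ball_in(b5,rmD), free(left), robot_in(rmD)}

== RESULT ==
["ball_in(b1,rmD)", "ball_in(b5,rmD)", "free(left)", "robot_in(rmD)"]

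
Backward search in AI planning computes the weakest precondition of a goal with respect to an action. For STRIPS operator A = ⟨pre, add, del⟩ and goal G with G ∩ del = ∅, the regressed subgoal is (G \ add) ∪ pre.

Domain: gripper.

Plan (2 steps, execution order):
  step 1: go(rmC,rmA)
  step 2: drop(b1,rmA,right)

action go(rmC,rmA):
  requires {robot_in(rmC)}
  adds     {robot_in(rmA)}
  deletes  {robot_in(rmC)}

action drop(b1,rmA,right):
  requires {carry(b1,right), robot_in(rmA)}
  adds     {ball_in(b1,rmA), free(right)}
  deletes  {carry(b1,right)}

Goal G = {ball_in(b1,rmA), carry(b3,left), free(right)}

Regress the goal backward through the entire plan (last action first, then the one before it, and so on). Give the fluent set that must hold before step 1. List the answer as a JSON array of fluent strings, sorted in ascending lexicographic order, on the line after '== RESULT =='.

Work backward from the goal:
  through step 2 (drop(b1,rmA,right)): drop {ball_in(b1,rmA), free(right)}, keep {carry(b3,left)}, require {carry(b1,right), robot_in(rmA)}
    → {carry(b1,right), carry(b3,left), robot_in(rmA)}
  through step 1 (go(rmC,rmA)): drop {robot_in(rmA)}, keep {carry(b1,right), carry(b3,left)}, require {robot_in(rmC)}
    → {carry(b1,right), carry(b3,left), robot_in(rmC)}

== RESULT ==
["carry(b1,right)", "carry(b3,left)", "robot_in(rmC)"]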